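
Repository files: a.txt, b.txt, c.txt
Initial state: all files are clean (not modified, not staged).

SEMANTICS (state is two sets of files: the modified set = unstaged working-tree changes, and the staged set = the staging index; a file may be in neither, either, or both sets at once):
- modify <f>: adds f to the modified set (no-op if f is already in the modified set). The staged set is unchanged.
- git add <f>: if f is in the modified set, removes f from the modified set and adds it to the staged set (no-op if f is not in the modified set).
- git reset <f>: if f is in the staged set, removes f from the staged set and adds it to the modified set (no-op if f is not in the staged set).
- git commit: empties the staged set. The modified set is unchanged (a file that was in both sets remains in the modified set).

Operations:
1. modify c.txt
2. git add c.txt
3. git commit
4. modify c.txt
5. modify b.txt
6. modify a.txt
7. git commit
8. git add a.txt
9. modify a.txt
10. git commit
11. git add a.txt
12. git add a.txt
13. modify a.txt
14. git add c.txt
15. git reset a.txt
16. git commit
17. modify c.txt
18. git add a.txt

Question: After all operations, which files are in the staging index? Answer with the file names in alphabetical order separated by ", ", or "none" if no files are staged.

Answer: a.txt

Derivation:
After op 1 (modify c.txt): modified={c.txt} staged={none}
After op 2 (git add c.txt): modified={none} staged={c.txt}
After op 3 (git commit): modified={none} staged={none}
After op 4 (modify c.txt): modified={c.txt} staged={none}
After op 5 (modify b.txt): modified={b.txt, c.txt} staged={none}
After op 6 (modify a.txt): modified={a.txt, b.txt, c.txt} staged={none}
After op 7 (git commit): modified={a.txt, b.txt, c.txt} staged={none}
After op 8 (git add a.txt): modified={b.txt, c.txt} staged={a.txt}
After op 9 (modify a.txt): modified={a.txt, b.txt, c.txt} staged={a.txt}
After op 10 (git commit): modified={a.txt, b.txt, c.txt} staged={none}
After op 11 (git add a.txt): modified={b.txt, c.txt} staged={a.txt}
After op 12 (git add a.txt): modified={b.txt, c.txt} staged={a.txt}
After op 13 (modify a.txt): modified={a.txt, b.txt, c.txt} staged={a.txt}
After op 14 (git add c.txt): modified={a.txt, b.txt} staged={a.txt, c.txt}
After op 15 (git reset a.txt): modified={a.txt, b.txt} staged={c.txt}
After op 16 (git commit): modified={a.txt, b.txt} staged={none}
After op 17 (modify c.txt): modified={a.txt, b.txt, c.txt} staged={none}
After op 18 (git add a.txt): modified={b.txt, c.txt} staged={a.txt}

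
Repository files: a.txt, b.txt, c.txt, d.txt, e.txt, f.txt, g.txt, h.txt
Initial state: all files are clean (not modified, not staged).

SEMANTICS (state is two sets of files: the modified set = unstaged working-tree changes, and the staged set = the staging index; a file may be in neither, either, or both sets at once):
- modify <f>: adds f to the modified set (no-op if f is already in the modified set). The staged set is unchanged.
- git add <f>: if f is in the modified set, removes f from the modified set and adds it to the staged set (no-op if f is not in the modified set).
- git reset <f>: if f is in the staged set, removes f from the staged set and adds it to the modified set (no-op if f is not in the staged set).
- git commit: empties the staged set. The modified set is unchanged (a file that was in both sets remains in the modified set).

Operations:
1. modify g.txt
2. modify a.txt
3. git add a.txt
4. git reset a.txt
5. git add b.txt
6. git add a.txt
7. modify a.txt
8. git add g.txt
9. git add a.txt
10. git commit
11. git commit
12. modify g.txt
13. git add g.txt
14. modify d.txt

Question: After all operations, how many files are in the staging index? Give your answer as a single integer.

Answer: 1

Derivation:
After op 1 (modify g.txt): modified={g.txt} staged={none}
After op 2 (modify a.txt): modified={a.txt, g.txt} staged={none}
After op 3 (git add a.txt): modified={g.txt} staged={a.txt}
After op 4 (git reset a.txt): modified={a.txt, g.txt} staged={none}
After op 5 (git add b.txt): modified={a.txt, g.txt} staged={none}
After op 6 (git add a.txt): modified={g.txt} staged={a.txt}
After op 7 (modify a.txt): modified={a.txt, g.txt} staged={a.txt}
After op 8 (git add g.txt): modified={a.txt} staged={a.txt, g.txt}
After op 9 (git add a.txt): modified={none} staged={a.txt, g.txt}
After op 10 (git commit): modified={none} staged={none}
After op 11 (git commit): modified={none} staged={none}
After op 12 (modify g.txt): modified={g.txt} staged={none}
After op 13 (git add g.txt): modified={none} staged={g.txt}
After op 14 (modify d.txt): modified={d.txt} staged={g.txt}
Final staged set: {g.txt} -> count=1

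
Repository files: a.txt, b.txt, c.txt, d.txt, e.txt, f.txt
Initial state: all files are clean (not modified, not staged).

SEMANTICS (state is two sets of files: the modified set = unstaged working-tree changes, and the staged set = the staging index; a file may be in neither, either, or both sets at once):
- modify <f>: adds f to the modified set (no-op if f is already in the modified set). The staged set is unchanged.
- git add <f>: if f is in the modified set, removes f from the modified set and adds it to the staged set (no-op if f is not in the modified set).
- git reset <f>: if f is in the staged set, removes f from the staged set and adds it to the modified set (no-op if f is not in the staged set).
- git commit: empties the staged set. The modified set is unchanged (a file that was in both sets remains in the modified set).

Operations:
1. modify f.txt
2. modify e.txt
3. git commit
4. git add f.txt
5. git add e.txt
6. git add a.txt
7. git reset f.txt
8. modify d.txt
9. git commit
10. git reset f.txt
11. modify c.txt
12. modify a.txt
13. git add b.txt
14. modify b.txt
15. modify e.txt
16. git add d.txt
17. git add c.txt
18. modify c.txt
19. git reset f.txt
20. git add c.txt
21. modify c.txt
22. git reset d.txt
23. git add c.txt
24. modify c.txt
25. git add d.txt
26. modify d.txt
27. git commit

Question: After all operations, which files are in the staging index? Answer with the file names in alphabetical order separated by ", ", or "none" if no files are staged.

Answer: none

Derivation:
After op 1 (modify f.txt): modified={f.txt} staged={none}
After op 2 (modify e.txt): modified={e.txt, f.txt} staged={none}
After op 3 (git commit): modified={e.txt, f.txt} staged={none}
After op 4 (git add f.txt): modified={e.txt} staged={f.txt}
After op 5 (git add e.txt): modified={none} staged={e.txt, f.txt}
After op 6 (git add a.txt): modified={none} staged={e.txt, f.txt}
After op 7 (git reset f.txt): modified={f.txt} staged={e.txt}
After op 8 (modify d.txt): modified={d.txt, f.txt} staged={e.txt}
After op 9 (git commit): modified={d.txt, f.txt} staged={none}
After op 10 (git reset f.txt): modified={d.txt, f.txt} staged={none}
After op 11 (modify c.txt): modified={c.txt, d.txt, f.txt} staged={none}
After op 12 (modify a.txt): modified={a.txt, c.txt, d.txt, f.txt} staged={none}
After op 13 (git add b.txt): modified={a.txt, c.txt, d.txt, f.txt} staged={none}
After op 14 (modify b.txt): modified={a.txt, b.txt, c.txt, d.txt, f.txt} staged={none}
After op 15 (modify e.txt): modified={a.txt, b.txt, c.txt, d.txt, e.txt, f.txt} staged={none}
After op 16 (git add d.txt): modified={a.txt, b.txt, c.txt, e.txt, f.txt} staged={d.txt}
After op 17 (git add c.txt): modified={a.txt, b.txt, e.txt, f.txt} staged={c.txt, d.txt}
After op 18 (modify c.txt): modified={a.txt, b.txt, c.txt, e.txt, f.txt} staged={c.txt, d.txt}
After op 19 (git reset f.txt): modified={a.txt, b.txt, c.txt, e.txt, f.txt} staged={c.txt, d.txt}
After op 20 (git add c.txt): modified={a.txt, b.txt, e.txt, f.txt} staged={c.txt, d.txt}
After op 21 (modify c.txt): modified={a.txt, b.txt, c.txt, e.txt, f.txt} staged={c.txt, d.txt}
After op 22 (git reset d.txt): modified={a.txt, b.txt, c.txt, d.txt, e.txt, f.txt} staged={c.txt}
After op 23 (git add c.txt): modified={a.txt, b.txt, d.txt, e.txt, f.txt} staged={c.txt}
After op 24 (modify c.txt): modified={a.txt, b.txt, c.txt, d.txt, e.txt, f.txt} staged={c.txt}
After op 25 (git add d.txt): modified={a.txt, b.txt, c.txt, e.txt, f.txt} staged={c.txt, d.txt}
After op 26 (modify d.txt): modified={a.txt, b.txt, c.txt, d.txt, e.txt, f.txt} staged={c.txt, d.txt}
After op 27 (git commit): modified={a.txt, b.txt, c.txt, d.txt, e.txt, f.txt} staged={none}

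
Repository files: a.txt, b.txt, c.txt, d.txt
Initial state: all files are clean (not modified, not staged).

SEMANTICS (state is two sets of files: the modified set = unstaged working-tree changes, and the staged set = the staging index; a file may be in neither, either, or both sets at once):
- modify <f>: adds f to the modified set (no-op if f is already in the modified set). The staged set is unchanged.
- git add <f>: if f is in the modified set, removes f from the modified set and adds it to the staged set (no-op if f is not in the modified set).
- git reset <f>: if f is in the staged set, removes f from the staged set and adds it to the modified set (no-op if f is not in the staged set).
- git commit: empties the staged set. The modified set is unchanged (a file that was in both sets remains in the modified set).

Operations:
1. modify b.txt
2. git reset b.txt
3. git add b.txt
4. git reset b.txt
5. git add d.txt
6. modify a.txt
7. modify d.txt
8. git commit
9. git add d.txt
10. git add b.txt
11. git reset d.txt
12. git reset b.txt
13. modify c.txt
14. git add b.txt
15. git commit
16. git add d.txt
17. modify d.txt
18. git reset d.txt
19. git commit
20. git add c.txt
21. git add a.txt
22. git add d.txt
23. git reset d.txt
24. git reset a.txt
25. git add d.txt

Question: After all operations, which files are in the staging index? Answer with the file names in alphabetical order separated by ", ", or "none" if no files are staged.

Answer: c.txt, d.txt

Derivation:
After op 1 (modify b.txt): modified={b.txt} staged={none}
After op 2 (git reset b.txt): modified={b.txt} staged={none}
After op 3 (git add b.txt): modified={none} staged={b.txt}
After op 4 (git reset b.txt): modified={b.txt} staged={none}
After op 5 (git add d.txt): modified={b.txt} staged={none}
After op 6 (modify a.txt): modified={a.txt, b.txt} staged={none}
After op 7 (modify d.txt): modified={a.txt, b.txt, d.txt} staged={none}
After op 8 (git commit): modified={a.txt, b.txt, d.txt} staged={none}
After op 9 (git add d.txt): modified={a.txt, b.txt} staged={d.txt}
After op 10 (git add b.txt): modified={a.txt} staged={b.txt, d.txt}
After op 11 (git reset d.txt): modified={a.txt, d.txt} staged={b.txt}
After op 12 (git reset b.txt): modified={a.txt, b.txt, d.txt} staged={none}
After op 13 (modify c.txt): modified={a.txt, b.txt, c.txt, d.txt} staged={none}
After op 14 (git add b.txt): modified={a.txt, c.txt, d.txt} staged={b.txt}
After op 15 (git commit): modified={a.txt, c.txt, d.txt} staged={none}
After op 16 (git add d.txt): modified={a.txt, c.txt} staged={d.txt}
After op 17 (modify d.txt): modified={a.txt, c.txt, d.txt} staged={d.txt}
After op 18 (git reset d.txt): modified={a.txt, c.txt, d.txt} staged={none}
After op 19 (git commit): modified={a.txt, c.txt, d.txt} staged={none}
After op 20 (git add c.txt): modified={a.txt, d.txt} staged={c.txt}
After op 21 (git add a.txt): modified={d.txt} staged={a.txt, c.txt}
After op 22 (git add d.txt): modified={none} staged={a.txt, c.txt, d.txt}
After op 23 (git reset d.txt): modified={d.txt} staged={a.txt, c.txt}
After op 24 (git reset a.txt): modified={a.txt, d.txt} staged={c.txt}
After op 25 (git add d.txt): modified={a.txt} staged={c.txt, d.txt}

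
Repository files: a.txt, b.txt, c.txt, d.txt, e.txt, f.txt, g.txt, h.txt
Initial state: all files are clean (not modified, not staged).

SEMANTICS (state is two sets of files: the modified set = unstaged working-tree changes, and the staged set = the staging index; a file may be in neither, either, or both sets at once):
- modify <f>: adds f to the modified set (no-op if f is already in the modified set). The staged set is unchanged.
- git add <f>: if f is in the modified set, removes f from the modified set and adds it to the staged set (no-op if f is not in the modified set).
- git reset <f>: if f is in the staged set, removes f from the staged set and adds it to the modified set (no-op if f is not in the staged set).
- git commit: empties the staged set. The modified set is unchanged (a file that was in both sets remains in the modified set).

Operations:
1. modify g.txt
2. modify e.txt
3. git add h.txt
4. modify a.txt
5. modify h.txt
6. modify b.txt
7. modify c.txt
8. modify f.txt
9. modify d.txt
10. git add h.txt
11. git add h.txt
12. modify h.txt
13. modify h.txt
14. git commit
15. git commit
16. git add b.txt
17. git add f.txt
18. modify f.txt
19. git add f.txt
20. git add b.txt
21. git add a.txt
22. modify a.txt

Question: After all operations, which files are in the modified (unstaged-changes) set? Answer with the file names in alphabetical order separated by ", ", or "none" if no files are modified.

Answer: a.txt, c.txt, d.txt, e.txt, g.txt, h.txt

Derivation:
After op 1 (modify g.txt): modified={g.txt} staged={none}
After op 2 (modify e.txt): modified={e.txt, g.txt} staged={none}
After op 3 (git add h.txt): modified={e.txt, g.txt} staged={none}
After op 4 (modify a.txt): modified={a.txt, e.txt, g.txt} staged={none}
After op 5 (modify h.txt): modified={a.txt, e.txt, g.txt, h.txt} staged={none}
After op 6 (modify b.txt): modified={a.txt, b.txt, e.txt, g.txt, h.txt} staged={none}
After op 7 (modify c.txt): modified={a.txt, b.txt, c.txt, e.txt, g.txt, h.txt} staged={none}
After op 8 (modify f.txt): modified={a.txt, b.txt, c.txt, e.txt, f.txt, g.txt, h.txt} staged={none}
After op 9 (modify d.txt): modified={a.txt, b.txt, c.txt, d.txt, e.txt, f.txt, g.txt, h.txt} staged={none}
After op 10 (git add h.txt): modified={a.txt, b.txt, c.txt, d.txt, e.txt, f.txt, g.txt} staged={h.txt}
After op 11 (git add h.txt): modified={a.txt, b.txt, c.txt, d.txt, e.txt, f.txt, g.txt} staged={h.txt}
After op 12 (modify h.txt): modified={a.txt, b.txt, c.txt, d.txt, e.txt, f.txt, g.txt, h.txt} staged={h.txt}
After op 13 (modify h.txt): modified={a.txt, b.txt, c.txt, d.txt, e.txt, f.txt, g.txt, h.txt} staged={h.txt}
After op 14 (git commit): modified={a.txt, b.txt, c.txt, d.txt, e.txt, f.txt, g.txt, h.txt} staged={none}
After op 15 (git commit): modified={a.txt, b.txt, c.txt, d.txt, e.txt, f.txt, g.txt, h.txt} staged={none}
After op 16 (git add b.txt): modified={a.txt, c.txt, d.txt, e.txt, f.txt, g.txt, h.txt} staged={b.txt}
After op 17 (git add f.txt): modified={a.txt, c.txt, d.txt, e.txt, g.txt, h.txt} staged={b.txt, f.txt}
After op 18 (modify f.txt): modified={a.txt, c.txt, d.txt, e.txt, f.txt, g.txt, h.txt} staged={b.txt, f.txt}
After op 19 (git add f.txt): modified={a.txt, c.txt, d.txt, e.txt, g.txt, h.txt} staged={b.txt, f.txt}
After op 20 (git add b.txt): modified={a.txt, c.txt, d.txt, e.txt, g.txt, h.txt} staged={b.txt, f.txt}
After op 21 (git add a.txt): modified={c.txt, d.txt, e.txt, g.txt, h.txt} staged={a.txt, b.txt, f.txt}
After op 22 (modify a.txt): modified={a.txt, c.txt, d.txt, e.txt, g.txt, h.txt} staged={a.txt, b.txt, f.txt}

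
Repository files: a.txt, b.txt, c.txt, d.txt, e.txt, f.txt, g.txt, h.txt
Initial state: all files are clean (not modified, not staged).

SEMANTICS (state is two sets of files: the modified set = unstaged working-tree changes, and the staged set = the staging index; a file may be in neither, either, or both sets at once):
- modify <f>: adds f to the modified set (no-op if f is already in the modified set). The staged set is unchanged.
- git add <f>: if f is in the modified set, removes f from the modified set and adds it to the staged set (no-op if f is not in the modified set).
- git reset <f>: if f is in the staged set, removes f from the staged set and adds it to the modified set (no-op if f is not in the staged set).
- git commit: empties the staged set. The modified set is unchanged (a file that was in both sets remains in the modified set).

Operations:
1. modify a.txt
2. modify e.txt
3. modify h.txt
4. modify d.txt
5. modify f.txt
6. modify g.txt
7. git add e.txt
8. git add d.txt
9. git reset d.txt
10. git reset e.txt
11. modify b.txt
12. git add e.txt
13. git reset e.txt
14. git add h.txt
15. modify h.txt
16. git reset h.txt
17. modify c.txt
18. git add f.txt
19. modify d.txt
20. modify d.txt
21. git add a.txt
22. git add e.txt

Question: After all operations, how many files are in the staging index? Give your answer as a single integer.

Answer: 3

Derivation:
After op 1 (modify a.txt): modified={a.txt} staged={none}
After op 2 (modify e.txt): modified={a.txt, e.txt} staged={none}
After op 3 (modify h.txt): modified={a.txt, e.txt, h.txt} staged={none}
After op 4 (modify d.txt): modified={a.txt, d.txt, e.txt, h.txt} staged={none}
After op 5 (modify f.txt): modified={a.txt, d.txt, e.txt, f.txt, h.txt} staged={none}
After op 6 (modify g.txt): modified={a.txt, d.txt, e.txt, f.txt, g.txt, h.txt} staged={none}
After op 7 (git add e.txt): modified={a.txt, d.txt, f.txt, g.txt, h.txt} staged={e.txt}
After op 8 (git add d.txt): modified={a.txt, f.txt, g.txt, h.txt} staged={d.txt, e.txt}
After op 9 (git reset d.txt): modified={a.txt, d.txt, f.txt, g.txt, h.txt} staged={e.txt}
After op 10 (git reset e.txt): modified={a.txt, d.txt, e.txt, f.txt, g.txt, h.txt} staged={none}
After op 11 (modify b.txt): modified={a.txt, b.txt, d.txt, e.txt, f.txt, g.txt, h.txt} staged={none}
After op 12 (git add e.txt): modified={a.txt, b.txt, d.txt, f.txt, g.txt, h.txt} staged={e.txt}
After op 13 (git reset e.txt): modified={a.txt, b.txt, d.txt, e.txt, f.txt, g.txt, h.txt} staged={none}
After op 14 (git add h.txt): modified={a.txt, b.txt, d.txt, e.txt, f.txt, g.txt} staged={h.txt}
After op 15 (modify h.txt): modified={a.txt, b.txt, d.txt, e.txt, f.txt, g.txt, h.txt} staged={h.txt}
After op 16 (git reset h.txt): modified={a.txt, b.txt, d.txt, e.txt, f.txt, g.txt, h.txt} staged={none}
After op 17 (modify c.txt): modified={a.txt, b.txt, c.txt, d.txt, e.txt, f.txt, g.txt, h.txt} staged={none}
After op 18 (git add f.txt): modified={a.txt, b.txt, c.txt, d.txt, e.txt, g.txt, h.txt} staged={f.txt}
After op 19 (modify d.txt): modified={a.txt, b.txt, c.txt, d.txt, e.txt, g.txt, h.txt} staged={f.txt}
After op 20 (modify d.txt): modified={a.txt, b.txt, c.txt, d.txt, e.txt, g.txt, h.txt} staged={f.txt}
After op 21 (git add a.txt): modified={b.txt, c.txt, d.txt, e.txt, g.txt, h.txt} staged={a.txt, f.txt}
After op 22 (git add e.txt): modified={b.txt, c.txt, d.txt, g.txt, h.txt} staged={a.txt, e.txt, f.txt}
Final staged set: {a.txt, e.txt, f.txt} -> count=3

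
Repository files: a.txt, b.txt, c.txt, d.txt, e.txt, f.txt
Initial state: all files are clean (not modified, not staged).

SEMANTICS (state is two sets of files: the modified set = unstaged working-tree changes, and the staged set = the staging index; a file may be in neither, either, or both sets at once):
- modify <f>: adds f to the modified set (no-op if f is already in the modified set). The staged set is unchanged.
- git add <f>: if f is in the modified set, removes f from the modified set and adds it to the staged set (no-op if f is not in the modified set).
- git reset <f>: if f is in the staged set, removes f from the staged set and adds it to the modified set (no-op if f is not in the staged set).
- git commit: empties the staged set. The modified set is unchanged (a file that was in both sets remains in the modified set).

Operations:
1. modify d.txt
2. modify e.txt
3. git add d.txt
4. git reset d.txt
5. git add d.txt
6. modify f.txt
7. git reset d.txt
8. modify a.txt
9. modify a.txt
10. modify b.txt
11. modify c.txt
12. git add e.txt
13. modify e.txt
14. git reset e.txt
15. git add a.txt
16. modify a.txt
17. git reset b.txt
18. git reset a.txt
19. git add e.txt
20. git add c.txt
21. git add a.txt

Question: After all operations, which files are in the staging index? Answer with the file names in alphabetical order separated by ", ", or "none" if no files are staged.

Answer: a.txt, c.txt, e.txt

Derivation:
After op 1 (modify d.txt): modified={d.txt} staged={none}
After op 2 (modify e.txt): modified={d.txt, e.txt} staged={none}
After op 3 (git add d.txt): modified={e.txt} staged={d.txt}
After op 4 (git reset d.txt): modified={d.txt, e.txt} staged={none}
After op 5 (git add d.txt): modified={e.txt} staged={d.txt}
After op 6 (modify f.txt): modified={e.txt, f.txt} staged={d.txt}
After op 7 (git reset d.txt): modified={d.txt, e.txt, f.txt} staged={none}
After op 8 (modify a.txt): modified={a.txt, d.txt, e.txt, f.txt} staged={none}
After op 9 (modify a.txt): modified={a.txt, d.txt, e.txt, f.txt} staged={none}
After op 10 (modify b.txt): modified={a.txt, b.txt, d.txt, e.txt, f.txt} staged={none}
After op 11 (modify c.txt): modified={a.txt, b.txt, c.txt, d.txt, e.txt, f.txt} staged={none}
After op 12 (git add e.txt): modified={a.txt, b.txt, c.txt, d.txt, f.txt} staged={e.txt}
After op 13 (modify e.txt): modified={a.txt, b.txt, c.txt, d.txt, e.txt, f.txt} staged={e.txt}
After op 14 (git reset e.txt): modified={a.txt, b.txt, c.txt, d.txt, e.txt, f.txt} staged={none}
After op 15 (git add a.txt): modified={b.txt, c.txt, d.txt, e.txt, f.txt} staged={a.txt}
After op 16 (modify a.txt): modified={a.txt, b.txt, c.txt, d.txt, e.txt, f.txt} staged={a.txt}
After op 17 (git reset b.txt): modified={a.txt, b.txt, c.txt, d.txt, e.txt, f.txt} staged={a.txt}
After op 18 (git reset a.txt): modified={a.txt, b.txt, c.txt, d.txt, e.txt, f.txt} staged={none}
After op 19 (git add e.txt): modified={a.txt, b.txt, c.txt, d.txt, f.txt} staged={e.txt}
After op 20 (git add c.txt): modified={a.txt, b.txt, d.txt, f.txt} staged={c.txt, e.txt}
After op 21 (git add a.txt): modified={b.txt, d.txt, f.txt} staged={a.txt, c.txt, e.txt}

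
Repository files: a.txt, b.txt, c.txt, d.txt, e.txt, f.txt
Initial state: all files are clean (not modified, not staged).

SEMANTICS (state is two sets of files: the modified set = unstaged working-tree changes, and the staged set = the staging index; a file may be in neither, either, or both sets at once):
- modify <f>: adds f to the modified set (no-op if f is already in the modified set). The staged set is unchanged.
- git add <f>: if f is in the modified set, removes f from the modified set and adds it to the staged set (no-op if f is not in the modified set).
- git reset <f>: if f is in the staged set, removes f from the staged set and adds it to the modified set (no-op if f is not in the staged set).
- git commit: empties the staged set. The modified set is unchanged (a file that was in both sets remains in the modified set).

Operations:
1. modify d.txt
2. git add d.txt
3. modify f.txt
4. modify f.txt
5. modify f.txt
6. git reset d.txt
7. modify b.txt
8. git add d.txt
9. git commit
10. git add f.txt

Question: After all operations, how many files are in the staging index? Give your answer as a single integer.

After op 1 (modify d.txt): modified={d.txt} staged={none}
After op 2 (git add d.txt): modified={none} staged={d.txt}
After op 3 (modify f.txt): modified={f.txt} staged={d.txt}
After op 4 (modify f.txt): modified={f.txt} staged={d.txt}
After op 5 (modify f.txt): modified={f.txt} staged={d.txt}
After op 6 (git reset d.txt): modified={d.txt, f.txt} staged={none}
After op 7 (modify b.txt): modified={b.txt, d.txt, f.txt} staged={none}
After op 8 (git add d.txt): modified={b.txt, f.txt} staged={d.txt}
After op 9 (git commit): modified={b.txt, f.txt} staged={none}
After op 10 (git add f.txt): modified={b.txt} staged={f.txt}
Final staged set: {f.txt} -> count=1

Answer: 1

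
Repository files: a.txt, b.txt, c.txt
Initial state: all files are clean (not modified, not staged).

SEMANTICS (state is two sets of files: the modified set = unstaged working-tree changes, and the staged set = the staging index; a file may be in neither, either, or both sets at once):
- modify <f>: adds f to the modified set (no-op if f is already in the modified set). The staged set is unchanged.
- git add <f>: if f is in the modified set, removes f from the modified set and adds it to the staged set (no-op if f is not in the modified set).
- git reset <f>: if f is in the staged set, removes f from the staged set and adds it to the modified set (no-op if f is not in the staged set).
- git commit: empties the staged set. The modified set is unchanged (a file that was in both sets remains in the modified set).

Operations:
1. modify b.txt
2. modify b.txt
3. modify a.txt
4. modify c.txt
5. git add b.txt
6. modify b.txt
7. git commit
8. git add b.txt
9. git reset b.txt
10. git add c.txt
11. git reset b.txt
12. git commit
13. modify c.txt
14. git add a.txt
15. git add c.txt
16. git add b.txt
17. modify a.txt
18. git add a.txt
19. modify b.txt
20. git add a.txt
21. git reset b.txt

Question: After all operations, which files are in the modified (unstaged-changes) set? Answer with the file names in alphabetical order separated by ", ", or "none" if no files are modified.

After op 1 (modify b.txt): modified={b.txt} staged={none}
After op 2 (modify b.txt): modified={b.txt} staged={none}
After op 3 (modify a.txt): modified={a.txt, b.txt} staged={none}
After op 4 (modify c.txt): modified={a.txt, b.txt, c.txt} staged={none}
After op 5 (git add b.txt): modified={a.txt, c.txt} staged={b.txt}
After op 6 (modify b.txt): modified={a.txt, b.txt, c.txt} staged={b.txt}
After op 7 (git commit): modified={a.txt, b.txt, c.txt} staged={none}
After op 8 (git add b.txt): modified={a.txt, c.txt} staged={b.txt}
After op 9 (git reset b.txt): modified={a.txt, b.txt, c.txt} staged={none}
After op 10 (git add c.txt): modified={a.txt, b.txt} staged={c.txt}
After op 11 (git reset b.txt): modified={a.txt, b.txt} staged={c.txt}
After op 12 (git commit): modified={a.txt, b.txt} staged={none}
After op 13 (modify c.txt): modified={a.txt, b.txt, c.txt} staged={none}
After op 14 (git add a.txt): modified={b.txt, c.txt} staged={a.txt}
After op 15 (git add c.txt): modified={b.txt} staged={a.txt, c.txt}
After op 16 (git add b.txt): modified={none} staged={a.txt, b.txt, c.txt}
After op 17 (modify a.txt): modified={a.txt} staged={a.txt, b.txt, c.txt}
After op 18 (git add a.txt): modified={none} staged={a.txt, b.txt, c.txt}
After op 19 (modify b.txt): modified={b.txt} staged={a.txt, b.txt, c.txt}
After op 20 (git add a.txt): modified={b.txt} staged={a.txt, b.txt, c.txt}
After op 21 (git reset b.txt): modified={b.txt} staged={a.txt, c.txt}

Answer: b.txt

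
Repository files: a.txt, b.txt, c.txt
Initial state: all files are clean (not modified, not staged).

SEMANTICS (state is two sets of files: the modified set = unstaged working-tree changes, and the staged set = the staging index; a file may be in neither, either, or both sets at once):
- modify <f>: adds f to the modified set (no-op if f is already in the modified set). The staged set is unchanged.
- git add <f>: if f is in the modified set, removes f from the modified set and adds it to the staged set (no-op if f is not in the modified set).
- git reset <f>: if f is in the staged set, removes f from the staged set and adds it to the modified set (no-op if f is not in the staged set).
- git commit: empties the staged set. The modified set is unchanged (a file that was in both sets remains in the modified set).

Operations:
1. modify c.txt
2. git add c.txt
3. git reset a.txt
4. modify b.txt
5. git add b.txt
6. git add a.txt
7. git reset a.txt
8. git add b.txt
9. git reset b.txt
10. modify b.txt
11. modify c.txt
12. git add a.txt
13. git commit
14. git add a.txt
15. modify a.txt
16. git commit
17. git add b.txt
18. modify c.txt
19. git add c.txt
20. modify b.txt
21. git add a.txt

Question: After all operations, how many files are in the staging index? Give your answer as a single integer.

After op 1 (modify c.txt): modified={c.txt} staged={none}
After op 2 (git add c.txt): modified={none} staged={c.txt}
After op 3 (git reset a.txt): modified={none} staged={c.txt}
After op 4 (modify b.txt): modified={b.txt} staged={c.txt}
After op 5 (git add b.txt): modified={none} staged={b.txt, c.txt}
After op 6 (git add a.txt): modified={none} staged={b.txt, c.txt}
After op 7 (git reset a.txt): modified={none} staged={b.txt, c.txt}
After op 8 (git add b.txt): modified={none} staged={b.txt, c.txt}
After op 9 (git reset b.txt): modified={b.txt} staged={c.txt}
After op 10 (modify b.txt): modified={b.txt} staged={c.txt}
After op 11 (modify c.txt): modified={b.txt, c.txt} staged={c.txt}
After op 12 (git add a.txt): modified={b.txt, c.txt} staged={c.txt}
After op 13 (git commit): modified={b.txt, c.txt} staged={none}
After op 14 (git add a.txt): modified={b.txt, c.txt} staged={none}
After op 15 (modify a.txt): modified={a.txt, b.txt, c.txt} staged={none}
After op 16 (git commit): modified={a.txt, b.txt, c.txt} staged={none}
After op 17 (git add b.txt): modified={a.txt, c.txt} staged={b.txt}
After op 18 (modify c.txt): modified={a.txt, c.txt} staged={b.txt}
After op 19 (git add c.txt): modified={a.txt} staged={b.txt, c.txt}
After op 20 (modify b.txt): modified={a.txt, b.txt} staged={b.txt, c.txt}
After op 21 (git add a.txt): modified={b.txt} staged={a.txt, b.txt, c.txt}
Final staged set: {a.txt, b.txt, c.txt} -> count=3

Answer: 3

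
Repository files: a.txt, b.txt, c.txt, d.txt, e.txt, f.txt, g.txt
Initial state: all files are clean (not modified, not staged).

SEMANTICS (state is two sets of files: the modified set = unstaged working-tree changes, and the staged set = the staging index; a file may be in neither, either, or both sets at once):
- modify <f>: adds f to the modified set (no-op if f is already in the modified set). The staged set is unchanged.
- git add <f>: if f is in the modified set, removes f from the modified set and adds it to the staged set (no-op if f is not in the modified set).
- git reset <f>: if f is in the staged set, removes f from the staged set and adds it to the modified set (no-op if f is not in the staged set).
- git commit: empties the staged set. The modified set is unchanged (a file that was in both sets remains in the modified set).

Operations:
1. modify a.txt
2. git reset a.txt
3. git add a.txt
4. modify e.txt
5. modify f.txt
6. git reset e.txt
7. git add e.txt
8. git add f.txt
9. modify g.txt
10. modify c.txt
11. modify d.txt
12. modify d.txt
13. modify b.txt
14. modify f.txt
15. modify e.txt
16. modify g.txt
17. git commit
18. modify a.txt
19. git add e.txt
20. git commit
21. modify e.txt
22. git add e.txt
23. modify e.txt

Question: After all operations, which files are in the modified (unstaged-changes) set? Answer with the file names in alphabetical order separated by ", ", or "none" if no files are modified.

After op 1 (modify a.txt): modified={a.txt} staged={none}
After op 2 (git reset a.txt): modified={a.txt} staged={none}
After op 3 (git add a.txt): modified={none} staged={a.txt}
After op 4 (modify e.txt): modified={e.txt} staged={a.txt}
After op 5 (modify f.txt): modified={e.txt, f.txt} staged={a.txt}
After op 6 (git reset e.txt): modified={e.txt, f.txt} staged={a.txt}
After op 7 (git add e.txt): modified={f.txt} staged={a.txt, e.txt}
After op 8 (git add f.txt): modified={none} staged={a.txt, e.txt, f.txt}
After op 9 (modify g.txt): modified={g.txt} staged={a.txt, e.txt, f.txt}
After op 10 (modify c.txt): modified={c.txt, g.txt} staged={a.txt, e.txt, f.txt}
After op 11 (modify d.txt): modified={c.txt, d.txt, g.txt} staged={a.txt, e.txt, f.txt}
After op 12 (modify d.txt): modified={c.txt, d.txt, g.txt} staged={a.txt, e.txt, f.txt}
After op 13 (modify b.txt): modified={b.txt, c.txt, d.txt, g.txt} staged={a.txt, e.txt, f.txt}
After op 14 (modify f.txt): modified={b.txt, c.txt, d.txt, f.txt, g.txt} staged={a.txt, e.txt, f.txt}
After op 15 (modify e.txt): modified={b.txt, c.txt, d.txt, e.txt, f.txt, g.txt} staged={a.txt, e.txt, f.txt}
After op 16 (modify g.txt): modified={b.txt, c.txt, d.txt, e.txt, f.txt, g.txt} staged={a.txt, e.txt, f.txt}
After op 17 (git commit): modified={b.txt, c.txt, d.txt, e.txt, f.txt, g.txt} staged={none}
After op 18 (modify a.txt): modified={a.txt, b.txt, c.txt, d.txt, e.txt, f.txt, g.txt} staged={none}
After op 19 (git add e.txt): modified={a.txt, b.txt, c.txt, d.txt, f.txt, g.txt} staged={e.txt}
After op 20 (git commit): modified={a.txt, b.txt, c.txt, d.txt, f.txt, g.txt} staged={none}
After op 21 (modify e.txt): modified={a.txt, b.txt, c.txt, d.txt, e.txt, f.txt, g.txt} staged={none}
After op 22 (git add e.txt): modified={a.txt, b.txt, c.txt, d.txt, f.txt, g.txt} staged={e.txt}
After op 23 (modify e.txt): modified={a.txt, b.txt, c.txt, d.txt, e.txt, f.txt, g.txt} staged={e.txt}

Answer: a.txt, b.txt, c.txt, d.txt, e.txt, f.txt, g.txt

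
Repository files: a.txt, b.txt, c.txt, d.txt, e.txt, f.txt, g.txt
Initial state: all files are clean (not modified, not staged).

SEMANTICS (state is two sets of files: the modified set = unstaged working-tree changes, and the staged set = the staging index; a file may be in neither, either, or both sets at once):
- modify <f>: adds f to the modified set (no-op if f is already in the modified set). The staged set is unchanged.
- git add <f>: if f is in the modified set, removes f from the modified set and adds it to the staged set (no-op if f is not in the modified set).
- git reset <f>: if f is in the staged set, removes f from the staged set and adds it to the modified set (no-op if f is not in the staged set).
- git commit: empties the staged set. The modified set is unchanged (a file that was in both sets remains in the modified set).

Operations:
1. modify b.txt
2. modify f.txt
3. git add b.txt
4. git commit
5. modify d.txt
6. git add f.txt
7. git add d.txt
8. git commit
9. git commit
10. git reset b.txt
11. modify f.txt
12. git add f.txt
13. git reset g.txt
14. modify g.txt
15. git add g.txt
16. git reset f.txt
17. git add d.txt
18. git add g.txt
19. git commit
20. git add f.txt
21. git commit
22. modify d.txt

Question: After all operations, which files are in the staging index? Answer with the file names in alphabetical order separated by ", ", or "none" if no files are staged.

Answer: none

Derivation:
After op 1 (modify b.txt): modified={b.txt} staged={none}
After op 2 (modify f.txt): modified={b.txt, f.txt} staged={none}
After op 3 (git add b.txt): modified={f.txt} staged={b.txt}
After op 4 (git commit): modified={f.txt} staged={none}
After op 5 (modify d.txt): modified={d.txt, f.txt} staged={none}
After op 6 (git add f.txt): modified={d.txt} staged={f.txt}
After op 7 (git add d.txt): modified={none} staged={d.txt, f.txt}
After op 8 (git commit): modified={none} staged={none}
After op 9 (git commit): modified={none} staged={none}
After op 10 (git reset b.txt): modified={none} staged={none}
After op 11 (modify f.txt): modified={f.txt} staged={none}
After op 12 (git add f.txt): modified={none} staged={f.txt}
After op 13 (git reset g.txt): modified={none} staged={f.txt}
After op 14 (modify g.txt): modified={g.txt} staged={f.txt}
After op 15 (git add g.txt): modified={none} staged={f.txt, g.txt}
After op 16 (git reset f.txt): modified={f.txt} staged={g.txt}
After op 17 (git add d.txt): modified={f.txt} staged={g.txt}
After op 18 (git add g.txt): modified={f.txt} staged={g.txt}
After op 19 (git commit): modified={f.txt} staged={none}
After op 20 (git add f.txt): modified={none} staged={f.txt}
After op 21 (git commit): modified={none} staged={none}
After op 22 (modify d.txt): modified={d.txt} staged={none}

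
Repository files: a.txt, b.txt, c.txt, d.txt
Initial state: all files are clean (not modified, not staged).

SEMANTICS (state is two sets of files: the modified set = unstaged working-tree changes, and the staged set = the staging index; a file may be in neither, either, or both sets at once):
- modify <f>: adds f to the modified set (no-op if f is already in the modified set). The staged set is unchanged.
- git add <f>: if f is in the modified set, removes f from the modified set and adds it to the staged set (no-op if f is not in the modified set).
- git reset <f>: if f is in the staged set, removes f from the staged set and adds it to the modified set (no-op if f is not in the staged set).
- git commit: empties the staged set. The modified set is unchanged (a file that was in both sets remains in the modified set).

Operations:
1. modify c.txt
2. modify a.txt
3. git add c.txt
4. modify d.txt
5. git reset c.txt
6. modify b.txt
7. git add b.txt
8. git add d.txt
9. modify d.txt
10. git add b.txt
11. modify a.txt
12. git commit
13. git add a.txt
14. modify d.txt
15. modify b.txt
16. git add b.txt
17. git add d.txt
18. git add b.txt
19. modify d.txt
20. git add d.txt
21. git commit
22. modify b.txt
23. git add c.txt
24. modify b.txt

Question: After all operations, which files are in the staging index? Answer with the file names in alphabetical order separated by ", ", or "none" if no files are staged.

After op 1 (modify c.txt): modified={c.txt} staged={none}
After op 2 (modify a.txt): modified={a.txt, c.txt} staged={none}
After op 3 (git add c.txt): modified={a.txt} staged={c.txt}
After op 4 (modify d.txt): modified={a.txt, d.txt} staged={c.txt}
After op 5 (git reset c.txt): modified={a.txt, c.txt, d.txt} staged={none}
After op 6 (modify b.txt): modified={a.txt, b.txt, c.txt, d.txt} staged={none}
After op 7 (git add b.txt): modified={a.txt, c.txt, d.txt} staged={b.txt}
After op 8 (git add d.txt): modified={a.txt, c.txt} staged={b.txt, d.txt}
After op 9 (modify d.txt): modified={a.txt, c.txt, d.txt} staged={b.txt, d.txt}
After op 10 (git add b.txt): modified={a.txt, c.txt, d.txt} staged={b.txt, d.txt}
After op 11 (modify a.txt): modified={a.txt, c.txt, d.txt} staged={b.txt, d.txt}
After op 12 (git commit): modified={a.txt, c.txt, d.txt} staged={none}
After op 13 (git add a.txt): modified={c.txt, d.txt} staged={a.txt}
After op 14 (modify d.txt): modified={c.txt, d.txt} staged={a.txt}
After op 15 (modify b.txt): modified={b.txt, c.txt, d.txt} staged={a.txt}
After op 16 (git add b.txt): modified={c.txt, d.txt} staged={a.txt, b.txt}
After op 17 (git add d.txt): modified={c.txt} staged={a.txt, b.txt, d.txt}
After op 18 (git add b.txt): modified={c.txt} staged={a.txt, b.txt, d.txt}
After op 19 (modify d.txt): modified={c.txt, d.txt} staged={a.txt, b.txt, d.txt}
After op 20 (git add d.txt): modified={c.txt} staged={a.txt, b.txt, d.txt}
After op 21 (git commit): modified={c.txt} staged={none}
After op 22 (modify b.txt): modified={b.txt, c.txt} staged={none}
After op 23 (git add c.txt): modified={b.txt} staged={c.txt}
After op 24 (modify b.txt): modified={b.txt} staged={c.txt}

Answer: c.txt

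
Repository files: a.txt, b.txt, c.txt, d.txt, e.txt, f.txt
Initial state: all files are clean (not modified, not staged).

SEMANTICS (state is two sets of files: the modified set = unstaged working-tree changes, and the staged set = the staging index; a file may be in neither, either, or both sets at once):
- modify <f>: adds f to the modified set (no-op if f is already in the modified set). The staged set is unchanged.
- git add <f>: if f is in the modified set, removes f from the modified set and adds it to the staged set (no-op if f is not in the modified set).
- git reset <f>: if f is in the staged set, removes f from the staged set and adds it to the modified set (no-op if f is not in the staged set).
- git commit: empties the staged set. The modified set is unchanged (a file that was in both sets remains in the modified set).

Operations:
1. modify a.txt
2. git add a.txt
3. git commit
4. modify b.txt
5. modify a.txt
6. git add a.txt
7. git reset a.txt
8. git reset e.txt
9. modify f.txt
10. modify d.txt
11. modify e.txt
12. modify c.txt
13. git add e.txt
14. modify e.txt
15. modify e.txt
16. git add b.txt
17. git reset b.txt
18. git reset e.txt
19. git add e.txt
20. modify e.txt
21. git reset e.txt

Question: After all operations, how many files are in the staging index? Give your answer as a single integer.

Answer: 0

Derivation:
After op 1 (modify a.txt): modified={a.txt} staged={none}
After op 2 (git add a.txt): modified={none} staged={a.txt}
After op 3 (git commit): modified={none} staged={none}
After op 4 (modify b.txt): modified={b.txt} staged={none}
After op 5 (modify a.txt): modified={a.txt, b.txt} staged={none}
After op 6 (git add a.txt): modified={b.txt} staged={a.txt}
After op 7 (git reset a.txt): modified={a.txt, b.txt} staged={none}
After op 8 (git reset e.txt): modified={a.txt, b.txt} staged={none}
After op 9 (modify f.txt): modified={a.txt, b.txt, f.txt} staged={none}
After op 10 (modify d.txt): modified={a.txt, b.txt, d.txt, f.txt} staged={none}
After op 11 (modify e.txt): modified={a.txt, b.txt, d.txt, e.txt, f.txt} staged={none}
After op 12 (modify c.txt): modified={a.txt, b.txt, c.txt, d.txt, e.txt, f.txt} staged={none}
After op 13 (git add e.txt): modified={a.txt, b.txt, c.txt, d.txt, f.txt} staged={e.txt}
After op 14 (modify e.txt): modified={a.txt, b.txt, c.txt, d.txt, e.txt, f.txt} staged={e.txt}
After op 15 (modify e.txt): modified={a.txt, b.txt, c.txt, d.txt, e.txt, f.txt} staged={e.txt}
After op 16 (git add b.txt): modified={a.txt, c.txt, d.txt, e.txt, f.txt} staged={b.txt, e.txt}
After op 17 (git reset b.txt): modified={a.txt, b.txt, c.txt, d.txt, e.txt, f.txt} staged={e.txt}
After op 18 (git reset e.txt): modified={a.txt, b.txt, c.txt, d.txt, e.txt, f.txt} staged={none}
After op 19 (git add e.txt): modified={a.txt, b.txt, c.txt, d.txt, f.txt} staged={e.txt}
After op 20 (modify e.txt): modified={a.txt, b.txt, c.txt, d.txt, e.txt, f.txt} staged={e.txt}
After op 21 (git reset e.txt): modified={a.txt, b.txt, c.txt, d.txt, e.txt, f.txt} staged={none}
Final staged set: {none} -> count=0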